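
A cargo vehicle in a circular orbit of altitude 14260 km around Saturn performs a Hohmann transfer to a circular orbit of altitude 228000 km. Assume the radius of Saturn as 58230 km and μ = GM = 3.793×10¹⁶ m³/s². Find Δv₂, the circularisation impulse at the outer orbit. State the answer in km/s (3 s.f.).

r₁ = 58230 + 14260 = 72490 km = 7.2490×10⁷ m.
r₂ = 58230 + 228000 = 286230 km = 2.8623×10⁸ m.
Transfer ellipse a_t = (r₁ + r₂)/2 = 1.794×10⁸ m.
At r₁: circular v_c1 = √(μ/r₁) = 22870 m/s; transfer-perikrone v_p = √[μ(2/r₁ − 1/a_t)] = 28900 m/s.
At r₂: circular v_c2 = √(μ/r₂) = 11510 m/s; transfer-apokrone v_a = √[μ(2/r₂ − 1/a_t)] = 7318 m/s.
Δv₂ = v_c2 − v_a = 4193 m/s.
= 4.193 km/s.

Δv ≈ 4.19 km/s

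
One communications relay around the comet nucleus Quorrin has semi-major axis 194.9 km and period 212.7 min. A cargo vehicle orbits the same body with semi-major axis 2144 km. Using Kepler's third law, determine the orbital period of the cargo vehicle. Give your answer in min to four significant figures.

T₂ ≈ 7760 min

Kepler's third law: T² ∝ a³, so T₂ = T₁ (a₂/a₁)^(3/2).
a₂/a₁ = 11.00, (a₂/a₁)^(3/2) = 36.49.
T₂ = 212.7 × 36.49 = 7760 min.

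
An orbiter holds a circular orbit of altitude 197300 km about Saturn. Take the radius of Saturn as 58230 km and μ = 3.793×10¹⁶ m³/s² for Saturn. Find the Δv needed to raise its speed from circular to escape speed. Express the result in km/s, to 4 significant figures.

r = 58230 + 197300 = 255530 km = 2.5553×10⁸ m.
Circular speed v_c = √(μ/r) = 12180 m/s.
Escape speed v_esc = √(2μ/r) = √2 × v_c = 17230 m/s.
Δv = v_esc − v_c = 5047 m/s = 5.047 km/s.

Δv ≈ 5.047 km/s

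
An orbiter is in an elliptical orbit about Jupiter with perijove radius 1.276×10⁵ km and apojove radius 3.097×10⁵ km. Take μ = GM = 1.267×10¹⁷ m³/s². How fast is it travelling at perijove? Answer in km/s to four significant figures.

Semi-major axis a = (r_p + r_a)/2 = 2.1865×10⁵ km = 2.186×10⁸ m.
Vis-viva: v² = μ(2/r − 1/a) = 1.267×10¹⁷ × (1.567×10⁻⁸ − 4.574×10⁻⁹) = 1.406×10⁹ m²/s².
v = 37500 m/s = 37.50 km/s.

v ≈ 37.50 km/s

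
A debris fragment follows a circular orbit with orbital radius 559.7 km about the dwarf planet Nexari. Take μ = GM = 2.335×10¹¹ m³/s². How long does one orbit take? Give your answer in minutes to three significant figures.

T ≈ 90.7 minutes

r = 559.7 km = 5.597×10⁵ m.
Kepler's third law: T = 2π√(r³/μ) = 2π√((5.597×10⁵)³ / 2.335×10¹¹).
r³/μ = 7.509×10⁵ s², so T = 2π × 8.665×10² = 5.445×10³ s.
Converting: 5.445×10³ s ÷ 60.00 = 90.74 minutes.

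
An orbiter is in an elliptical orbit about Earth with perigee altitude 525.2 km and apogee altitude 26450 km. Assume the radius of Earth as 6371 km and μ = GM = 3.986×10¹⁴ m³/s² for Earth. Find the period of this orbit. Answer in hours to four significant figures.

T ≈ 7.736 hours

r_p = 6371 + 525.2 = 6896.2 km = 6.8962×10⁶ m.
r_a = 6371 + 26450 = 32821 km = 3.2821×10⁷ m.
Semi-major axis a = (r_p + r_a)/2 = (6896.2 + 32821)/2 = 19859 km = 1.986×10⁷ m.
By Kepler's third law T = 2π√(a³/μ) = 2π × 4.433×10³ = 2.785×10⁴ s.
= 7.736 hours.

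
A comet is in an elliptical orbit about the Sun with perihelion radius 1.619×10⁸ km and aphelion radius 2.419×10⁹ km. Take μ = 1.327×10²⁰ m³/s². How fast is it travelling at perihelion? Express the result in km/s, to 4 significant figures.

v ≈ 39.20 km/s

Semi-major axis a = (r_p + r_a)/2 = 1.2904×10⁹ km = 1.290×10¹² m.
Vis-viva: v² = μ(2/r − 1/a) = 1.327×10²⁰ × (1.235×10⁻¹¹ − 7.749×10⁻¹³) = 1.536×10⁹ m²/s².
v = 39200 m/s = 39.20 km/s.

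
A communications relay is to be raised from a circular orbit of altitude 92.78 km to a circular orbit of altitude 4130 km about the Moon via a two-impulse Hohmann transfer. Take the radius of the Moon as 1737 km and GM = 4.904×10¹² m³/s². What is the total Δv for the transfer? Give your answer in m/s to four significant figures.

r₁ = 1737 + 92.78 = 1829.8 km = 1.8298×10⁶ m.
r₂ = 1737 + 4130 = 5867.0 km = 5.8670×10⁶ m.
Transfer ellipse a_t = (r₁ + r₂)/2 = 3.848×10⁶ m.
At r₁: circular v_c1 = √(μ/r₁) = 1637 m/s; transfer-perilune v_p = √[μ(2/r₁ − 1/a_t)] = 2021 m/s.
Δv₁ = v_p − v_c1 = 384.3 m/s.
At r₂: circular v_c2 = √(μ/r₂) = 914.3 m/s; transfer-apolune v_a = √[μ(2/r₂ − 1/a_t)] = 630.4 m/s.
Δv₂ = v_c2 − v_a = 283.8 m/s.
Total Δv = Δv₁ + Δv₂ = 668.1 m/s.

Δv_total ≈ 668.1 m/s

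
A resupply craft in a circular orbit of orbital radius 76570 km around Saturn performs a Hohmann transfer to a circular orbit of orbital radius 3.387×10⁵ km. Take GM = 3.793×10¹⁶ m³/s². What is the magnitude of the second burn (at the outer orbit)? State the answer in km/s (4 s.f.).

Δv ≈ 4.156 km/s

r₁ = 76570 km = 7.657×10⁷ m.
r₂ = 3.387×10⁵ km = 3.387×10⁸ m.
Transfer ellipse a_t = (r₁ + r₂)/2 = 2.076×10⁸ m.
At r₁: circular v_c1 = √(μ/r₁) = 22260 m/s; transfer-perikrone v_p = √[μ(2/r₁ − 1/a_t)] = 28430 m/s.
At r₂: circular v_c2 = √(μ/r₂) = 10580 m/s; transfer-apokrone v_a = √[μ(2/r₂ − 1/a_t)] = 6426 m/s.
Δv₂ = v_c2 − v_a = 4156 m/s.
= 4.156 km/s.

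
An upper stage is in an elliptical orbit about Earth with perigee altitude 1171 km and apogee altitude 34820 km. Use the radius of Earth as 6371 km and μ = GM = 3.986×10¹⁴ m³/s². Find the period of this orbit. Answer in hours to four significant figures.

T ≈ 10.51 hours

r_p = 6371 + 1171 = 7542.0 km = 7.5420×10⁶ m.
r_a = 6371 + 34820 = 41191 km = 4.1191×10⁷ m.
Semi-major axis a = (r_p + r_a)/2 = (7542.0 + 41191)/2 = 24366 km = 2.437×10⁷ m.
By Kepler's third law T = 2π√(a³/μ) = 2π × 6.025×10³ = 3.785×10⁴ s.
= 10.51 hours.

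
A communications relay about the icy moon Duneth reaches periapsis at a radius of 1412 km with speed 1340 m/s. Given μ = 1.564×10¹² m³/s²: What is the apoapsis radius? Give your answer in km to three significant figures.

r_p = 1.412×10⁶ m.
Specific energy ε = v²/2 − μ/r = -2.098×10⁵ J/kg, so a = −μ/(2ε) = 3.726×10⁶ m.
The apsides satisfy r_p + r_a = 2a, so the apoapsis radius is 2a − r_p = 6.041×10⁶ m = 6041.0 km.

apoapsis radius ≈ 6040 km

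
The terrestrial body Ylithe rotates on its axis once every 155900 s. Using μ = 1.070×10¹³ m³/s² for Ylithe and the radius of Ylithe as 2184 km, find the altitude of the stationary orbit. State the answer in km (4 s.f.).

A synchronous orbit has period T, so by Kepler's third law a = (μT²/4π²)^(1/3).
μT²/4π² = 1.070×10¹³ × (1.559×10⁵)² / 39.48 = 6.587×10²¹ m³.
a = 1.875×10⁷ m = 18746 km.
Altitude h = a − R = 18746 − 2184 = 16562 km.

h_sync ≈ 16560 km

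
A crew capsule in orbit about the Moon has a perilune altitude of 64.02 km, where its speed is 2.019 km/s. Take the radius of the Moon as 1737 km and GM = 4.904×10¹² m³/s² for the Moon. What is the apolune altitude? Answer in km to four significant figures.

r_p = 1737 + 64.02 = 1801.0 km = 1.801×10⁶ m.
Specific energy ε = v²/2 − μ/r = -6.847×10⁵ J/kg, so a = −μ/(2ε) = 3.581×10⁶ m.
The apsides satisfy r_p + r_a = 2a, so the apolune radius is 2a − r_p = 5.361×10⁶ m = 5361.0 km.
Apolune altitude = 5361.0 − 1737 = 3624.0 km.

apolune altitude ≈ 3624 km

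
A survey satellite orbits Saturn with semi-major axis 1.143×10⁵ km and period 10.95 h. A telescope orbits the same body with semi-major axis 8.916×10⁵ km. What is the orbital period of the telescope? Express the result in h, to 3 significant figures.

T₂ ≈ 239 h

Kepler's third law: T² ∝ a³, so T₂ = T₁ (a₂/a₁)^(3/2).
a₂/a₁ = 7.801, (a₂/a₁)^(3/2) = 21.79.
T₂ = 10.95 × 21.79 = 238.6 h.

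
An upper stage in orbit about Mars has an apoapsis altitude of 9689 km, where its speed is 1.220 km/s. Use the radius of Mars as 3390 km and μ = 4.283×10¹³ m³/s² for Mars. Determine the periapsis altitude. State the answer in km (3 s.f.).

periapsis altitude ≈ 456 km

r_a = 3390 + 9689 = 13079 km = 1.308×10⁷ m.
Specific energy ε = v²/2 − μ/r = -2.531×10⁶ J/kg, so a = −μ/(2ε) = 8.463×10⁶ m.
The apsides satisfy r_p + r_a = 2a, so the periapsis radius is 2a − r_a = 3.846×10⁶ m = 3846.4 km.
Periapsis altitude = 3846.4 − 3390 = 456.41 km.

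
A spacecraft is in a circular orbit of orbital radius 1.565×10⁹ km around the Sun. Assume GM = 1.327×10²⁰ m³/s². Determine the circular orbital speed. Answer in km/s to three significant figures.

v ≈ 9.21 km/s

r = 1.565×10⁹ km = 1.565×10¹² m.
For a circular orbit v = √(μ/r) = √(1.327×10²⁰ / 1.565×10¹²) = √(8.479×10⁷) = 9208 m/s.
That is 9.208 km/s.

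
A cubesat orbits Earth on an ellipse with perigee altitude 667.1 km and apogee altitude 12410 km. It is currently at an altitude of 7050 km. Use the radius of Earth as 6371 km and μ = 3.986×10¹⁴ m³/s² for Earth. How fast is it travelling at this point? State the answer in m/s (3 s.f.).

v ≈ 5340 m/s

r_p = 6371 + 667.1 = 7038.1 km = 7.0381×10⁶ m.
r_a = 6371 + 12410 = 18781 km = 1.8781×10⁷ m.
r = 6371 + 7050 = 13421 km = 1.342×10⁷ m.
Semi-major axis a = (r_p + r_a)/2 = 12910 km = 1.291×10⁷ m.
Vis-viva: v² = μ(2/r − 1/a) = 3.986×10¹⁴ × (1.490×10⁻⁷ − 7.746×10⁻⁸) = 2.852×10⁷ m²/s².
v = 5341 m/s.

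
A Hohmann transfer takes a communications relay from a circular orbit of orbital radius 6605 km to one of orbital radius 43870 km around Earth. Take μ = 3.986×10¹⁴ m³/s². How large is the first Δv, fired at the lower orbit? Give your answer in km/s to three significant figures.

r₁ = 6605 km = 6.605×10⁶ m.
r₂ = 43870 km = 4.387×10⁷ m.
Transfer ellipse a_t = (r₁ + r₂)/2 = 2.524×10⁷ m.
At r₁: circular v_c1 = √(μ/r₁) = 7768 m/s; transfer-perigee v_p = √[μ(2/r₁ − 1/a_t)] = 10240 m/s.
Δv₁ = v_p − v_c1 = 2474 m/s.
= 2.474 km/s.

Δv ≈ 2.47 km/s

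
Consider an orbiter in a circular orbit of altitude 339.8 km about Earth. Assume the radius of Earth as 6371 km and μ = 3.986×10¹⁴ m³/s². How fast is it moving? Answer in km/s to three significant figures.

v ≈ 7.71 km/s

r = 6371 + 339.8 = 6710.8 km = 6.7108×10⁶ m.
For a circular orbit v = √(μ/r) = √(3.986×10¹⁴ / 6.711×10⁶) = √(5.940×10⁷) = 7707 m/s.
That is 7.707 km/s.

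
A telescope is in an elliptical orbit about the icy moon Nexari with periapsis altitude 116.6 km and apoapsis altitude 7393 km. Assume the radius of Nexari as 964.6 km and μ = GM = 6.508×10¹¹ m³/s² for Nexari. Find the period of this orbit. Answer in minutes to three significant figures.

r_p = 964.6 + 116.6 = 1081.2 km = 1.0812×10⁶ m.
r_a = 964.6 + 7393 = 8357.6 km = 8.3576×10⁶ m.
Semi-major axis a = (r_p + r_a)/2 = (1081.2 + 8357.6)/2 = 4719.4 km = 4.719×10⁶ m.
By Kepler's third law T = 2π√(a³/μ) = 2π × 1.271×10⁴ = 7.985×10⁴ s.
= 1331 minutes.

T ≈ 1330 minutes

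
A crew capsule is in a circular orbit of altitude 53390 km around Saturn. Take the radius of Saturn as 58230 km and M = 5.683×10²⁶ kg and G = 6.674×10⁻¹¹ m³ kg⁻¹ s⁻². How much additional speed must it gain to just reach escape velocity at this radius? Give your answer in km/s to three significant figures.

Δv ≈ 7.64 km/s

μ = GM = 6.674×10⁻¹¹ × 5.683×10²⁶ = 3.793×10¹⁶ m³/s².
r = 58230 + 53390 = 111620 km = 1.1162×10⁸ m.
Circular speed v_c = √(μ/r) = 18430 m/s.
Escape speed v_esc = √(2μ/r) = √2 × v_c = 26070 m/s.
Δv = v_esc − v_c = 7635 m/s = 7.635 km/s.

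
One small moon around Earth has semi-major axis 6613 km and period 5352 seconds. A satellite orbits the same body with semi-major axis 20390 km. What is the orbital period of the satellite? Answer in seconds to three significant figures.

T₂ ≈ 29000 seconds

Kepler's third law: T² ∝ a³, so T₂ = T₁ (a₂/a₁)^(3/2).
a₂/a₁ = 3.083, (a₂/a₁)^(3/2) = 5.414.
T₂ = 5352 × 5.414 = 28980 seconds.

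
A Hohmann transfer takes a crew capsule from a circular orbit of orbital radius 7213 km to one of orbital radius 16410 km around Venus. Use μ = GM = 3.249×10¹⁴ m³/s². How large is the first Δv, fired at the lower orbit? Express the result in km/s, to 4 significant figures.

Δv ≈ 1.199 km/s

r₁ = 7213 km = 7.213×10⁶ m.
r₂ = 16410 km = 1.641×10⁷ m.
Transfer ellipse a_t = (r₁ + r₂)/2 = 1.181×10⁷ m.
At r₁: circular v_c1 = √(μ/r₁) = 6711 m/s; transfer-periapsis v_p = √[μ(2/r₁ − 1/a_t)] = 7911 m/s.
Δv₁ = v_p − v_c1 = 1199 m/s.
= 1.199 km/s.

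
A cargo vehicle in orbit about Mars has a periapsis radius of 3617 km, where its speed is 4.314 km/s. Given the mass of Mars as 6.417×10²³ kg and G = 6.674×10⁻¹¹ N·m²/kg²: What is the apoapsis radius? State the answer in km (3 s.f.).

μ = GM = 6.674×10⁻¹¹ × 6.417×10²³ = 4.283×10¹³ m³/s².
r_p = 3.617×10⁶ m.
Specific energy ε = v²/2 − μ/r = -2.535×10⁶ J/kg, so a = −μ/(2ε) = 8.447×10⁶ m.
The apsides satisfy r_p + r_a = 2a, so the apoapsis radius is 2a − r_p = 1.328×10⁷ m = 13276 km.

apoapsis radius ≈ 13300 km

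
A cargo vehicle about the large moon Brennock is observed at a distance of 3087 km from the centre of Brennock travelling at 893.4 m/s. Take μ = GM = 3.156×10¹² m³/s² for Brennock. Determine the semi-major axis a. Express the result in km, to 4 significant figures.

r = 3.087×10⁶ m.
Vis-viva rearranged: 1/a = 2/r − v²/μ = 6.479×10⁻⁷ − 2.529×10⁻⁷ = 3.950×10⁻⁷ m⁻¹.
a = 2.532×10⁶ m = 2531.8 km.

a ≈ 2532 km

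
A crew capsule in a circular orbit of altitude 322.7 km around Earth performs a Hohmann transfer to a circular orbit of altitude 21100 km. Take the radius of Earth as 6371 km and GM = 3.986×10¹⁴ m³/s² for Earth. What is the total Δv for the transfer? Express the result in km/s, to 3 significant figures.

r₁ = 6371 + 322.7 = 6693.7 km = 6.6937×10⁶ m.
r₂ = 6371 + 21100 = 27471 km = 2.7471×10⁷ m.
Transfer ellipse a_t = (r₁ + r₂)/2 = 1.708×10⁷ m.
At r₁: circular v_c1 = √(μ/r₁) = 7717 m/s; transfer-perigee v_p = √[μ(2/r₁ − 1/a_t)] = 9786 m/s.
Δv₁ = v_p − v_c1 = 2069 m/s.
At r₂: circular v_c2 = √(μ/r₂) = 3809 m/s; transfer-apogee v_a = √[μ(2/r₂ − 1/a_t)] = 2384 m/s.
Δv₂ = v_c2 − v_a = 1425 m/s.
Total Δv = Δv₁ + Δv₂ = 3494 m/s = 3.494 km/s.

Δv_total ≈ 3.49 km/s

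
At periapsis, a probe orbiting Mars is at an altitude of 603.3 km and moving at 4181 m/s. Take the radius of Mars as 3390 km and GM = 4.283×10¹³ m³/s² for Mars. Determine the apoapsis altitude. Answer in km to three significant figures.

apoapsis altitude ≈ 14200 km

r_p = 3390 + 603.3 = 3993.3 km = 3.993×10⁶ m.
Specific energy ε = v²/2 − μ/r = -1.985×10⁶ J/kg, so a = −μ/(2ε) = 1.079×10⁷ m.
The apsides satisfy r_p + r_a = 2a, so the apoapsis radius is 2a − r_p = 1.758×10⁷ m = 17583 km.
Apoapsis altitude = 17583 − 3390 = 14193 km.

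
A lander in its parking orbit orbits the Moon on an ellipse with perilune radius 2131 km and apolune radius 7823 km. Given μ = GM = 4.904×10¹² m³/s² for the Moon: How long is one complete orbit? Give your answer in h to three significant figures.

T ≈ 8.75 h

Semi-major axis a = (r_p + r_a)/2 = (2131.0 + 7823.0)/2 = 4977.0 km = 4.977×10⁶ m.
By Kepler's third law T = 2π√(a³/μ) = 2π × 5.014×10³ = 3.150×10⁴ s.
= 8.751 h.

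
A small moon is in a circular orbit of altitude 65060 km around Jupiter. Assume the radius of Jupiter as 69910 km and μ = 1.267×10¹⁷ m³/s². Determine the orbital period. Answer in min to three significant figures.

r = 69910 + 65060 = 134970 km = 1.3497×10⁸ m.
Kepler's third law: T = 2π√(r³/μ) = 2π√((1.350×10⁸)³ / 1.267×10¹⁷).
r³/μ = 1.941×10⁷ s², so T = 2π × 4.405×10³ = 2.768×10⁴ s.
Converting: 2.768×10⁴ s ÷ 60.00 = 461.3 min.

T ≈ 461 min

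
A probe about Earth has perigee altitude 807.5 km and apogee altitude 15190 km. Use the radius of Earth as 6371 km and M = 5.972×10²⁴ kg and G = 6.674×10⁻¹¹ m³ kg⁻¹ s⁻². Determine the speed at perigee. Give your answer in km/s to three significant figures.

v ≈ 9.13 km/s

μ = GM = 6.674×10⁻¹¹ × 5.972×10²⁴ = 3.986×10¹⁴ m³/s².
r_p = 6371 + 807.5 = 7178.5 km = 7.1785×10⁶ m.
r_a = 6371 + 15190 = 21561 km = 2.1561×10⁷ m.
Semi-major axis a = (r_p + r_a)/2 = 14370 km = 1.437×10⁷ m.
Vis-viva: v² = μ(2/r − 1/a) = 3.986×10¹⁴ × (2.786×10⁻⁷ − 6.959×10⁻⁸) = 8.331×10⁷ m²/s².
v = 9127 m/s = 9.127 km/s.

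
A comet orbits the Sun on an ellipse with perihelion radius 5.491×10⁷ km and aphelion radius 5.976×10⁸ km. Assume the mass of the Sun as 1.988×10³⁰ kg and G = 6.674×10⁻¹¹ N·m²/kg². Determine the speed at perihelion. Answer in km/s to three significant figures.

v ≈ 66.5 km/s

μ = GM = 6.674×10⁻¹¹ × 1.988×10³⁰ = 1.327×10²⁰ m³/s².
Semi-major axis a = (r_p + r_a)/2 = 3.2626×10⁸ km = 3.263×10¹¹ m.
Vis-viva: v² = μ(2/r − 1/a) = 1.327×10²⁰ × (3.642×10⁻¹¹ − 3.065×10⁻¹²) = 4.426×10⁹ m²/s².
v = 66530 m/s = 66.53 km/s.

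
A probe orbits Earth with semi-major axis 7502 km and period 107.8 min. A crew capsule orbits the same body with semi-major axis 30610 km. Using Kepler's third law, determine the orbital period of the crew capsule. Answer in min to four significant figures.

T₂ ≈ 888.5 min

Kepler's third law: T² ∝ a³, so T₂ = T₁ (a₂/a₁)^(3/2).
a₂/a₁ = 4.080, (a₂/a₁)^(3/2) = 8.242.
T₂ = 107.8 × 8.242 = 888.5 min.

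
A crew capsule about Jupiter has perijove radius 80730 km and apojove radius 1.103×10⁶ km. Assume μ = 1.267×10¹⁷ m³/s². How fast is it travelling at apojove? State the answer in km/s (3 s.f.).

v ≈ 3.96 km/s

Semi-major axis a = (r_p + r_a)/2 = 5.9186×10⁵ km = 5.919×10⁸ m.
Vis-viva: v² = μ(2/r − 1/a) = 1.267×10¹⁷ × (1.813×10⁻⁹ − 1.690×10⁻⁹) = 1.567×10⁷ m²/s².
v = 3958 m/s = 3.958 km/s.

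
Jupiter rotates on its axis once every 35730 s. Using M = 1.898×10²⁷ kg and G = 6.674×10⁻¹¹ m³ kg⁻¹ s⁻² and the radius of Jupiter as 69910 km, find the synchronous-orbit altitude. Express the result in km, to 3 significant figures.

μ = GM = 6.674×10⁻¹¹ × 1.898×10²⁷ = 1.267×10¹⁷ m³/s².
A synchronous orbit has period T, so by Kepler's third law a = (μT²/4π²)^(1/3).
μT²/4π² = 1.267×10¹⁷ × (3.573×10⁴)² / 39.48 = 4.096×10²⁴ m³.
a = 1.600×10⁸ m = 1.6000×10⁵ km.
Altitude h = a − R = 1.6000×10⁵ − 69910 = 90094 km.

h_sync ≈ 90100 km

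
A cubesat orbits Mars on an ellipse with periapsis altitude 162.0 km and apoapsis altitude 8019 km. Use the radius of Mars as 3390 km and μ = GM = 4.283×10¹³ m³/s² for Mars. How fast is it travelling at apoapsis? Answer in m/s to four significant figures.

v ≈ 1335 m/s

r_p = 3390 + 162.0 = 3552.0 km = 3.5520×10⁶ m.
r_a = 3390 + 8019 = 11409 km = 1.1409×10⁷ m.
Semi-major axis a = (r_p + r_a)/2 = 7480.5 km = 7.480×10⁶ m.
Vis-viva: v² = μ(2/r − 1/a) = 4.283×10¹³ × (1.753×10⁻⁷ − 1.337×10⁻⁷) = 1.783×10⁶ m²/s².
v = 1335 m/s.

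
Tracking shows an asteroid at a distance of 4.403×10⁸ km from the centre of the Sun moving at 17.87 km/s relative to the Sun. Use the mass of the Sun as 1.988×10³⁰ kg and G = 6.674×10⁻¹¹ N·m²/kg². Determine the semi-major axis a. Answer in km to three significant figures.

a ≈ 4.68×10⁸ km

μ = GM = 6.674×10⁻¹¹ × 1.988×10³⁰ = 1.327×10²⁰ m³/s².
r = 4.403×10¹¹ m.
Vis-viva rearranged: 1/a = 2/r − v²/μ = 4.542×10⁻¹² − 2.407×10⁻¹² = 2.136×10⁻¹² m⁻¹.
a = 4.683×10¹¹ m = 4.6827×10⁸ km.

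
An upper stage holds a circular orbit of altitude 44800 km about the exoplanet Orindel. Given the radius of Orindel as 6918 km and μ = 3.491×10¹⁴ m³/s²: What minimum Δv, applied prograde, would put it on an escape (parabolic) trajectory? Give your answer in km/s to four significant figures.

Δv ≈ 1.076 km/s

r = 6918 + 44800 = 51718 km = 5.1718×10⁷ m.
Circular speed v_c = √(μ/r) = 2598 m/s.
Escape speed v_esc = √(2μ/r) = √2 × v_c = 3674 m/s.
Δv = v_esc − v_c = 1076 m/s = 1.076 km/s.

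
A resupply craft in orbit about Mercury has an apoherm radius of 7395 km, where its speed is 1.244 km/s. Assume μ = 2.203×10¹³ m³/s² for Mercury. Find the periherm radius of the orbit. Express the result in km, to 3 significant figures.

periherm radius ≈ 2590 km

r_a = 7.395×10⁶ m.
Specific energy ε = v²/2 − μ/r = -2.205×10⁶ J/kg, so a = −μ/(2ε) = 4.995×10⁶ m.
The apsides satisfy r_p + r_a = 2a, so the periherm radius is 2a − r_a = 2.595×10⁶ m = 2594.7 km.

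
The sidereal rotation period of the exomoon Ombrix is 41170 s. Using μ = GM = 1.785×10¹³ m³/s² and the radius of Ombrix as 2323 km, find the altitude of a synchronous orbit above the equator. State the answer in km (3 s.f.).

h_sync ≈ 6830 km

A synchronous orbit has period T, so by Kepler's third law a = (μT²/4π²)^(1/3).
μT²/4π² = 1.785×10¹³ × (4.117×10⁴)² / 39.48 = 7.664×10²⁰ m³.
a = 9.151×10⁶ m = 9151.2 km.
Altitude h = a − R = 9151.2 − 2323 = 6828.2 km.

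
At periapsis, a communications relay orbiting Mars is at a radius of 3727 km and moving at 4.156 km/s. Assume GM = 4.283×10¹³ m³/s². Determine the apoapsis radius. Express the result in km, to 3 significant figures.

apoapsis radius ≈ 11300 km

r_p = 3.727×10⁶ m.
Specific energy ε = v²/2 − μ/r = -2.856×10⁶ J/kg, so a = −μ/(2ε) = 7.499×10⁶ m.
The apsides satisfy r_p + r_a = 2a, so the apoapsis radius is 2a − r_p = 1.127×10⁷ m = 11271 km.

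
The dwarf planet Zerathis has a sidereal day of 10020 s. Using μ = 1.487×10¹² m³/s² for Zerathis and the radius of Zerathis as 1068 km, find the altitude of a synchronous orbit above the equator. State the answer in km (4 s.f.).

A synchronous orbit has period T, so by Kepler's third law a = (μT²/4π²)^(1/3).
μT²/4π² = 1.487×10¹² × (1.002×10⁴)² / 39.48 = 3.782×10¹⁸ m³.
a = 1.558×10⁶ m = 1558.0 km.
Altitude h = a − R = 1558.0 − 1068 = 489.98 km.

h_sync ≈ 490.0 km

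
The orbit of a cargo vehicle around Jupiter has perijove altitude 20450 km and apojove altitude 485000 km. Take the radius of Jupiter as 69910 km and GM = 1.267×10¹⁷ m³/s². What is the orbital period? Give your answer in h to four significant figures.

T ≈ 28.42 h

r_p = 69910 + 20450 = 90360 km = 9.0360×10⁷ m.
r_a = 69910 + 485000 = 554910 km = 5.5491×10⁸ m.
Semi-major axis a = (r_p + r_a)/2 = (90360 + 5.5491×10⁵)/2 = 3.2264×10⁵ km = 3.226×10⁸ m.
By Kepler's third law T = 2π√(a³/μ) = 2π × 1.628×10⁴ = 1.023×10⁵ s.
= 28.42 h.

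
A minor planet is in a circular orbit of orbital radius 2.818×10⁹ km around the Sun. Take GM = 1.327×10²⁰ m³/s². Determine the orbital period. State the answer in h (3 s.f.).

T ≈ 717000 h

r = 2.818×10⁹ km = 2.818×10¹² m.
Kepler's third law: T = 2π√(r³/μ) = 2π√((2.818×10¹²)³ / 1.327×10²⁰).
r³/μ = 1.686×10¹⁷ s², so T = 2π × 4.107×10⁸ = 2.580×10⁹ s.
Converting: 2.580×10⁹ s ÷ 3600 = 7.167×10⁵ h.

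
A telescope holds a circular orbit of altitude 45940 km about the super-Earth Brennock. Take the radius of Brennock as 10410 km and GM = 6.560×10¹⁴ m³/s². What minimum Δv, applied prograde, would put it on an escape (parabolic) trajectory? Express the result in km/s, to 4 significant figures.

r = 10410 + 45940 = 56350 km = 5.6350×10⁷ m.
Circular speed v_c = √(μ/r) = 3412 m/s.
Escape speed v_esc = √(2μ/r) = √2 × v_c = 4825 m/s.
Δv = v_esc − v_c = 1413 m/s = 1.413 km/s.

Δv ≈ 1.413 km/s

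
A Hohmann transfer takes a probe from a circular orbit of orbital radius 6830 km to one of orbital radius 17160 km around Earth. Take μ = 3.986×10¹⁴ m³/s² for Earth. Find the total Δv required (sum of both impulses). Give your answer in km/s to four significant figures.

Δv_total ≈ 2.681 km/s

r₁ = 6830 km = 6.830×10⁶ m.
r₂ = 17160 km = 1.716×10⁷ m.
Transfer ellipse a_t = (r₁ + r₂)/2 = 1.200×10⁷ m.
At r₁: circular v_c1 = √(μ/r₁) = 7639 m/s; transfer-perigee v_p = √[μ(2/r₁ − 1/a_t)] = 9137 m/s.
Δv₁ = v_p − v_c1 = 1498 m/s.
At r₂: circular v_c2 = √(μ/r₂) = 4820 m/s; transfer-apogee v_a = √[μ(2/r₂ − 1/a_t)] = 3637 m/s.
Δv₂ = v_c2 − v_a = 1183 m/s.
Total Δv = Δv₁ + Δv₂ = 2681 m/s = 2.681 km/s.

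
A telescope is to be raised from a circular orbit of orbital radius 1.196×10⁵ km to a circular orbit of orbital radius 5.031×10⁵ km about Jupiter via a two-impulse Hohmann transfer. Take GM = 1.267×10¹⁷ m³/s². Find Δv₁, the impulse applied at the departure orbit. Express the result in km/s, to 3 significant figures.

r₁ = 1.196×10⁵ km = 1.196×10⁸ m.
r₂ = 5.031×10⁵ km = 5.031×10⁸ m.
Transfer ellipse a_t = (r₁ + r₂)/2 = 3.114×10⁸ m.
At r₁: circular v_c1 = √(μ/r₁) = 32550 m/s; transfer-perijove v_p = √[μ(2/r₁ − 1/a_t)] = 41370 m/s.
Δv₁ = v_p − v_c1 = 8826 m/s.
= 8.826 km/s.

Δv ≈ 8.83 km/s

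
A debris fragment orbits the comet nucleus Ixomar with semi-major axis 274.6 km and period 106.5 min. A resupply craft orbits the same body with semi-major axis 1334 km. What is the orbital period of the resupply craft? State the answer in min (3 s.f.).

T₂ ≈ 1140 min

Kepler's third law: T² ∝ a³, so T₂ = T₁ (a₂/a₁)^(3/2).
a₂/a₁ = 4.858, (a₂/a₁)^(3/2) = 10.71.
T₂ = 106.5 × 10.71 = 1140 min.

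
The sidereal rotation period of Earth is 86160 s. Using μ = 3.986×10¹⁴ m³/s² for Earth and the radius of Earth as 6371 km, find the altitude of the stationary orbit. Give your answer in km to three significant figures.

A synchronous orbit has period T, so by Kepler's third law a = (μT²/4π²)^(1/3).
μT²/4π² = 3.986×10¹⁴ × (8.616×10⁴)² / 39.48 = 7.495×10²² m³.
a = 4.216×10⁷ m = 42163 km.
Altitude h = a − R = 42163 − 6371 = 35792 km.

h_sync ≈ 35800 km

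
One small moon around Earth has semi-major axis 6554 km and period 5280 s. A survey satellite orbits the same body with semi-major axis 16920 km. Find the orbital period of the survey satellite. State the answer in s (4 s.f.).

Kepler's third law: T² ∝ a³, so T₂ = T₁ (a₂/a₁)^(3/2).
a₂/a₁ = 2.582, (a₂/a₁)^(3/2) = 4.148.
T₂ = 5280 × 4.148 = 21900 s.

T₂ ≈ 21900 s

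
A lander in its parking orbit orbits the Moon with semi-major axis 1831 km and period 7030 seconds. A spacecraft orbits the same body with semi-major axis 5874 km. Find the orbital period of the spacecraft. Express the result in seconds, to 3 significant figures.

Kepler's third law: T² ∝ a³, so T₂ = T₁ (a₂/a₁)^(3/2).
a₂/a₁ = 3.208, (a₂/a₁)^(3/2) = 5.746.
T₂ = 7030 × 5.746 = 40390 seconds.

T₂ ≈ 40400 seconds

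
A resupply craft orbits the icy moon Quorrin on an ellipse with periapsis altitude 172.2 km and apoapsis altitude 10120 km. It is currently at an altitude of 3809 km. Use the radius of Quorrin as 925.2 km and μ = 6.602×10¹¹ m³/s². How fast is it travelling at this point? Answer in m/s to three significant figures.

r_p = 925.2 + 172.2 = 1097.4 km = 1.0974×10⁶ m.
r_a = 925.2 + 10120 = 11045 km = 1.1045×10⁷ m.
r = 925.2 + 3809 = 4734.2 km = 4.734×10⁶ m.
Semi-major axis a = (r_p + r_a)/2 = 6071.3 km = 6.071×10⁶ m.
Vis-viva: v² = μ(2/r − 1/a) = 6.602×10¹¹ × (4.225×10⁻⁷ − 1.647×10⁻⁷) = 1.702×10⁵ m²/s².
v = 412.5 m/s.

v ≈ 413 m/s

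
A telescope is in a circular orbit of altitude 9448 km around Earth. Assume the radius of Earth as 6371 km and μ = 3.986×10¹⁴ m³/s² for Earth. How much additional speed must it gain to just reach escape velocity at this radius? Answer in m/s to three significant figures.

r = 6371 + 9448 = 15819 km = 1.5819×10⁷ m.
Circular speed v_c = √(μ/r) = 5020 m/s.
Escape speed v_esc = √(2μ/r) = √2 × v_c = 7099 m/s.
Δv = v_esc − v_c = 2079 m/s.

Δv ≈ 2080 m/s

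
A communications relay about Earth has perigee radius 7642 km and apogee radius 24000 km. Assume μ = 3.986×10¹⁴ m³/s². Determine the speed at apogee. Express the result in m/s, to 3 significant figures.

v ≈ 2830 m/s

Semi-major axis a = (r_p + r_a)/2 = 15821 km = 1.582×10⁷ m.
Vis-viva: v² = μ(2/r − 1/a) = 3.986×10¹⁴ × (8.333×10⁻⁸ − 6.321×10⁻⁸) = 8.022×10⁶ m²/s².
v = 2832 m/s.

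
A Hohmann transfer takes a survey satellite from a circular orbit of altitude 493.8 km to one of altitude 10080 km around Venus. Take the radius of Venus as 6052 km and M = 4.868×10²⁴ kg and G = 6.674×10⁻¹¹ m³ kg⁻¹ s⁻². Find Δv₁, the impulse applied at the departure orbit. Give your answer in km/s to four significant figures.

Δv ≈ 1.358 km/s

μ = GM = 6.674×10⁻¹¹ × 4.868×10²⁴ = 3.249×10¹⁴ m³/s².
r₁ = 6052 + 493.8 = 6545.8 km = 6.5458×10⁶ m.
r₂ = 6052 + 10080 = 16132 km = 1.6132×10⁷ m.
Transfer ellipse a_t = (r₁ + r₂)/2 = 1.134×10⁷ m.
At r₁: circular v_c1 = √(μ/r₁) = 7045 m/s; transfer-periapsis v_p = √[μ(2/r₁ − 1/a_t)] = 8403 m/s.
Δv₁ = v_p − v_c1 = 1358 m/s.
= 1.358 km/s.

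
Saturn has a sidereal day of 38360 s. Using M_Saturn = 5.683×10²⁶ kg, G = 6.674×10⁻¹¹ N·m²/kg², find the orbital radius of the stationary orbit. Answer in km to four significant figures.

μ = GM = 6.674×10⁻¹¹ × 5.683×10²⁶ = 3.793×10¹⁶ m³/s².
A synchronous orbit has period T, so by Kepler's third law a = (μT²/4π²)^(1/3).
μT²/4π² = 3.793×10¹⁶ × (3.836×10⁴)² / 39.48 = 1.414×10²⁴ m³.
a = 1.122×10⁸ m = 1.1223×10⁵ km.

r_sync ≈ 1.122×10⁵ km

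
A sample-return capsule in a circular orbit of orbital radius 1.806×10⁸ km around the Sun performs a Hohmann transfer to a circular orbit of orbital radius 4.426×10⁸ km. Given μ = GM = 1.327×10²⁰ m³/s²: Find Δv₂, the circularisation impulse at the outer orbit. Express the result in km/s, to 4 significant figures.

Δv ≈ 4.133 km/s

r₁ = 1.806×10⁸ km = 1.806×10¹¹ m.
r₂ = 4.426×10⁸ km = 4.426×10¹¹ m.
Transfer ellipse a_t = (r₁ + r₂)/2 = 3.116×10¹¹ m.
At r₁: circular v_c1 = √(μ/r₁) = 27110 m/s; transfer-perihelion v_p = √[μ(2/r₁ − 1/a_t)] = 32310 m/s.
At r₂: circular v_c2 = √(μ/r₂) = 17320 m/s; transfer-aphelion v_a = √[μ(2/r₂ − 1/a_t)] = 13180 m/s.
Δv₂ = v_c2 − v_a = 4133 m/s.
= 4.133 km/s.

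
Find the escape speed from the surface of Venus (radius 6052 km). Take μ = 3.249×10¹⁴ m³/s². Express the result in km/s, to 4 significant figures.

v_esc ≈ 10.36 km/s

r = R = 6.052×10⁶ m.
Escape speed v_esc = √(2μ/r) = √(2 × 3.249×10¹⁴ / 6.052×10⁶) = √(1.074×10⁸) = 10360 m/s.
= 10.36 km/s.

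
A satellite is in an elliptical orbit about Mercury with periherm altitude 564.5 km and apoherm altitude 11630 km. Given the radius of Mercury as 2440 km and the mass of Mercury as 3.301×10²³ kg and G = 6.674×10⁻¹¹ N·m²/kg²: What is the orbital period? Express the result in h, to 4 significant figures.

μ = GM = 6.674×10⁻¹¹ × 3.301×10²³ = 2.203×10¹³ m³/s².
r_p = 2440 + 564.5 = 3004.5 km = 3.0045×10⁶ m.
r_a = 2440 + 11630 = 14070 km = 1.4070×10⁷ m.
Semi-major axis a = (r_p + r_a)/2 = (3004.5 + 14070)/2 = 8537.2 km = 8.537×10⁶ m.
By Kepler's third law T = 2π√(a³/μ) = 2π × 5.314×10³ = 3.339×10⁴ s.
= 9.276 h.

T ≈ 9.276 h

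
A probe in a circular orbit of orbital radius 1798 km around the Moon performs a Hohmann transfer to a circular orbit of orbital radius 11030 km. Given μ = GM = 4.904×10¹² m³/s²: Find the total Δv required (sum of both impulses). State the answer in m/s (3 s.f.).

r₁ = 1798 km = 1.798×10⁶ m.
r₂ = 11030 km = 1.103×10⁷ m.
Transfer ellipse a_t = (r₁ + r₂)/2 = 6.414×10⁶ m.
At r₁: circular v_c1 = √(μ/r₁) = 1652 m/s; transfer-perilune v_p = √[μ(2/r₁ − 1/a_t)] = 2166 m/s.
Δv₁ = v_p − v_c1 = 514.2 m/s.
At r₂: circular v_c2 = √(μ/r₂) = 666.8 m/s; transfer-apolune v_a = √[μ(2/r₂ − 1/a_t)] = 353.0 m/s.
Δv₂ = v_c2 − v_a = 313.8 m/s.
Total Δv = Δv₁ + Δv₂ = 828.0 m/s.

Δv_total ≈ 828 m/s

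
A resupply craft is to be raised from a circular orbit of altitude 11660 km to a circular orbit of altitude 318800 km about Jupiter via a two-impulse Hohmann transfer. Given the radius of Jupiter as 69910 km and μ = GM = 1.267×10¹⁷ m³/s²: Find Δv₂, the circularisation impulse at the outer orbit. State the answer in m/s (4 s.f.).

r₁ = 69910 + 11660 = 81570 km = 8.1570×10⁷ m.
r₂ = 69910 + 318800 = 388710 km = 3.8871×10⁸ m.
Transfer ellipse a_t = (r₁ + r₂)/2 = 2.351×10⁸ m.
At r₁: circular v_c1 = √(μ/r₁) = 39410 m/s; transfer-perijove v_p = √[μ(2/r₁ − 1/a_t)] = 50670 m/s.
At r₂: circular v_c2 = √(μ/r₂) = 18050 m/s; transfer-apojove v_a = √[μ(2/r₂ − 1/a_t)] = 10630 m/s.
Δv₂ = v_c2 − v_a = 7421 m/s.

Δv ≈ 7421 m/s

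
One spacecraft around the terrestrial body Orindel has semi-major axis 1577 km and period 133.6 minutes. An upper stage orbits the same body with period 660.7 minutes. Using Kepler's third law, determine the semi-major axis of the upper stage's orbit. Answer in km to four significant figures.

a₂ ≈ 4578 km

Kepler's third law: a³ ∝ T², so a₂ = a₁ (T₂/T₁)^(2/3).
T₂/T₁ = 4.945, (T₂/T₁)^(2/3) = 2.903.
a₂ = 1577 × 2.903 = 4578 km.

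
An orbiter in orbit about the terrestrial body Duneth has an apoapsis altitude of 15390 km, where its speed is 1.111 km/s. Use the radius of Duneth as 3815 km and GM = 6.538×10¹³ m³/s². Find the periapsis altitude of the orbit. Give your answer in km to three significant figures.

r_a = 3815 + 15390 = 19205 km = 1.920×10⁷ m.
Specific energy ε = v²/2 − μ/r = -2.787×10⁶ J/kg, so a = −μ/(2ε) = 1.173×10⁷ m.
The apsides satisfy r_p + r_a = 2a, so the periapsis radius is 2a − r_a = 4.253×10⁶ m = 4252.6 km.
Periapsis altitude = 4252.6 − 3815 = 437.56 km.

periapsis altitude ≈ 438 km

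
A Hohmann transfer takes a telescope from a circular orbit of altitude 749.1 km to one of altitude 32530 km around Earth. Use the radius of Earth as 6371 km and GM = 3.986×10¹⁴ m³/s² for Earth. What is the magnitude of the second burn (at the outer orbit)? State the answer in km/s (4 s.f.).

r₁ = 6371 + 749.1 = 7120.1 km = 7.1201×10⁶ m.
r₂ = 6371 + 32530 = 38901 km = 3.8901×10⁷ m.
Transfer ellipse a_t = (r₁ + r₂)/2 = 2.301×10⁷ m.
At r₁: circular v_c1 = √(μ/r₁) = 7482 m/s; transfer-perigee v_p = √[μ(2/r₁ − 1/a_t)] = 9728 m/s.
At r₂: circular v_c2 = √(μ/r₂) = 3201 m/s; transfer-apogee v_a = √[μ(2/r₂ − 1/a_t)] = 1781 m/s.
Δv₂ = v_c2 − v_a = 1420 m/s.
= 1.420 km/s.

Δv ≈ 1.420 km/s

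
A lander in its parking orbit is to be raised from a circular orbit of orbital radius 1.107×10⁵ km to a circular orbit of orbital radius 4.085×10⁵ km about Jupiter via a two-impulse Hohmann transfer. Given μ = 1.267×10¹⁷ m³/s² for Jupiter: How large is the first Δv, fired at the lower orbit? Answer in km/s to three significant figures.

r₁ = 1.107×10⁵ km = 1.107×10⁸ m.
r₂ = 4.085×10⁵ km = 4.085×10⁸ m.
Transfer ellipse a_t = (r₁ + r₂)/2 = 2.596×10⁸ m.
At r₁: circular v_c1 = √(μ/r₁) = 33830 m/s; transfer-perijove v_p = √[μ(2/r₁ − 1/a_t)] = 42440 m/s.
Δv₁ = v_p − v_c1 = 8607 m/s.
= 8.607 km/s.

Δv ≈ 8.61 km/s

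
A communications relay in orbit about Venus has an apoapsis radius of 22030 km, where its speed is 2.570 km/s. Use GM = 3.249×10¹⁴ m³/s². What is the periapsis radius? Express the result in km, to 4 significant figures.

r_a = 2.203×10⁷ m.
Specific energy ε = v²/2 − μ/r = -1.145×10⁷ J/kg, so a = −μ/(2ε) = 1.419×10⁷ m.
The apsides satisfy r_p + r_a = 2a, so the periapsis radius is 2a − r_a = 6.356×10⁶ m = 6356.4 km.

periapsis radius ≈ 6356 km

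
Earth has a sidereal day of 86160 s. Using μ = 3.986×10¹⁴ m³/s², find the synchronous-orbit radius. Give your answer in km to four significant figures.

r_sync ≈ 42160 km

A synchronous orbit has period T, so by Kepler's third law a = (μT²/4π²)^(1/3).
μT²/4π² = 3.986×10¹⁴ × (8.616×10⁴)² / 39.48 = 7.495×10²² m³.
a = 4.216×10⁷ m = 42163 km.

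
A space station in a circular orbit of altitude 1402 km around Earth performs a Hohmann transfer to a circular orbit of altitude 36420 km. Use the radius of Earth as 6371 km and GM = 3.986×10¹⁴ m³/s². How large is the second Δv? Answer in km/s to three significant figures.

r₁ = 6371 + 1402 = 7773.0 km = 7.7730×10⁶ m.
r₂ = 6371 + 36420 = 42791 km = 4.2791×10⁷ m.
Transfer ellipse a_t = (r₁ + r₂)/2 = 2.528×10⁷ m.
At r₁: circular v_c1 = √(μ/r₁) = 7161 m/s; transfer-perigee v_p = √[μ(2/r₁ − 1/a_t)] = 9316 m/s.
At r₂: circular v_c2 = √(μ/r₂) = 3052 m/s; transfer-apogee v_a = √[μ(2/r₂ − 1/a_t)] = 1692 m/s.
Δv₂ = v_c2 − v_a = 1360 m/s.
= 1.360 km/s.

Δv ≈ 1.36 km/s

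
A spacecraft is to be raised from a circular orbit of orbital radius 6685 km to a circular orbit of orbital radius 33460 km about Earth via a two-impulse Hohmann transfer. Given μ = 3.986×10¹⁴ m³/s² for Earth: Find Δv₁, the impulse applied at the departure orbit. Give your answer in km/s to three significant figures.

Δv ≈ 2.25 km/s

r₁ = 6685 km = 6.685×10⁶ m.
r₂ = 33460 km = 3.346×10⁷ m.
Transfer ellipse a_t = (r₁ + r₂)/2 = 2.007×10⁷ m.
At r₁: circular v_c1 = √(μ/r₁) = 7722 m/s; transfer-perigee v_p = √[μ(2/r₁ − 1/a_t)] = 9970 m/s.
Δv₁ = v_p − v_c1 = 2248 m/s.
= 2.248 km/s.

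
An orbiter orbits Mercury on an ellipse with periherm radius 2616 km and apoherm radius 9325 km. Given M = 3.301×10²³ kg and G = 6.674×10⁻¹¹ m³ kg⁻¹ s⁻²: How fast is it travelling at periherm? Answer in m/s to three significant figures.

μ = GM = 6.674×10⁻¹¹ × 3.301×10²³ = 2.203×10¹³ m³/s².
Semi-major axis a = (r_p + r_a)/2 = 5970.5 km = 5.970×10⁶ m.
Vis-viva: v² = μ(2/r − 1/a) = 2.203×10¹³ × (7.645×10⁻⁷ − 1.675×10⁻⁷) = 1.315×10⁷ m²/s².
v = 3627 m/s.

v ≈ 3630 m/s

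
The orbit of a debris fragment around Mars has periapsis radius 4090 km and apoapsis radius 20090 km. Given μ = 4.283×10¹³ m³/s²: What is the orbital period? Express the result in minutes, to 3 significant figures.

T ≈ 673 minutes

Semi-major axis a = (r_p + r_a)/2 = (4090.0 + 20090)/2 = 12090 km = 1.209×10⁷ m.
By Kepler's third law T = 2π√(a³/μ) = 2π × 6.423×10³ = 4.036×10⁴ s.
= 672.7 minutes.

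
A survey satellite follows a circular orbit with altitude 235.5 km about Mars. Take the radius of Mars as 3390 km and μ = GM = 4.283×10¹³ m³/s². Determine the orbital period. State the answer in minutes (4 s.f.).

T ≈ 110.5 minutes

r = 3390 + 235.5 = 3625.5 km = 3.6255×10⁶ m.
Kepler's third law: T = 2π√(r³/μ) = 2π√((3.626×10⁶)³ / 4.283×10¹³).
r³/μ = 1.113×10⁶ s², so T = 2π × 1.055×10³ = 6.628×10³ s.
Converting: 6.628×10³ s ÷ 60.00 = 110.5 minutes.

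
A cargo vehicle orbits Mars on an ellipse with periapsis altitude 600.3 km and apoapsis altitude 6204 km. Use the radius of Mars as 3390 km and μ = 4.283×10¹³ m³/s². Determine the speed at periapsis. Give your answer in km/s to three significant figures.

v ≈ 3.89 km/s

r_p = 3390 + 600.3 = 3990.3 km = 3.9903×10⁶ m.
r_a = 3390 + 6204 = 9594.0 km = 9.5940×10⁶ m.
Semi-major axis a = (r_p + r_a)/2 = 6792.1 km = 6.792×10⁶ m.
Vis-viva: v² = μ(2/r − 1/a) = 4.283×10¹³ × (5.012×10⁻⁷ − 1.472×10⁻⁷) = 1.516×10⁷ m²/s².
v = 3894 m/s = 3.894 km/s.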